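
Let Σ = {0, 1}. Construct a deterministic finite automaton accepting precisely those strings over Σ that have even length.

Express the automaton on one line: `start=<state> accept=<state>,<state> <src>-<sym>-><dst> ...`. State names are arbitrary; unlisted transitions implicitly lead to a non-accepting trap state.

Count input length modulo 2: every symbol advances one step around the cycle q0 → q1 → q0. Accept at q0.
With 2 states:
        0   1  
>* q0   q1  q1 
   q1   q0  q0 
(> = start, * = accepting)

start=q0 accept=q0 q0-0->q1 q0-1->q1 q1-0->q0 q1-1->q0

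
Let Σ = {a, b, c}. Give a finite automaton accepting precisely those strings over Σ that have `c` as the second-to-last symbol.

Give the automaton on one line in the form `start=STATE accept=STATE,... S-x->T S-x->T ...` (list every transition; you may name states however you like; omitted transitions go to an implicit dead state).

start=q0 accept=q10,q11,q12 q0-a->q1 q0-b->q2 q0-c->q3 q1-a->q4 q1-b->q5 q1-c->q6 q2-a->q7 q2-b->q8 q2-c->q9 q3-a->q10 q3-b->q11 q3-c->q12 q4-a->q4 q4-b->q5 q4-c->q6 q5-a->q7 q5-b->q8 q5-c->q9 q6-a->q10 q6-b->q11 q6-c->q12 q7-a->q4 q7-b->q5 q7-c->q6 q8-a->q7 q8-b->q8 q8-c->q9 q9-a->q10 q9-b->q11 q9-c->q12 q10-a->q4 q10-b->q5 q10-c->q6 q11-a->q7 q11-b->q8 q11-c->q9 q12-a->q10 q12-b->q11 q12-c->q12

A DFA must remember the last 2 symbols (since which symbol is second-to-last isn't known until the input ends). Use one state per possible window of the last ≤2 symbols; accept from those whose window starts with `c`.
With 13 states:
          a    b    c  
>  q0     q1   q2   q3 
   q1     q4   q5   q6 
   q2     q7   q8   q9 
   q3    q10  q11  q12 
   q4     q4   q5   q6 
   q5     q7   q8   q9 
   q6    q10  q11  q12 
   q7     q4   q5   q6 
   q8     q7   q8   q9 
   q9    q10  q11  q12 
 * q10    q4   q5   q6 
 * q11    q7   q8   q9 
 * q12   q10  q11  q12 
(> = start, * = accepting)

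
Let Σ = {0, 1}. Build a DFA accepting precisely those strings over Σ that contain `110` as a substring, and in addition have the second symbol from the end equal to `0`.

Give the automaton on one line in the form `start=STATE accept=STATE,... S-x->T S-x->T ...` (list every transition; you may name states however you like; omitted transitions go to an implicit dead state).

Build one automaton per condition and run them in lockstep. One (4 states) tracks whether and how much of `110` has been seen; the other (7 states) tracks the last 2 symbols read. Each combined state is a pair, one component from each; accept when both components accept. Equivalent product states are then merged.
A 6-state machine:
        0   1  
>  s0   s0  s1 
   s1   s0  s2 
   s2   s3  s2 
   s3   s4  s5 
 * s4   s4  s5 
 * s5   s3  s2 
(> = start, * = accepting)

start=s0 accept=s4,s5 s0-0->s0 s0-1->s1 s1-0->s0 s1-1->s2 s2-0->s3 s2-1->s2 s3-0->s4 s3-1->s5 s4-0->s4 s4-1->s5 s5-0->s3 s5-1->s2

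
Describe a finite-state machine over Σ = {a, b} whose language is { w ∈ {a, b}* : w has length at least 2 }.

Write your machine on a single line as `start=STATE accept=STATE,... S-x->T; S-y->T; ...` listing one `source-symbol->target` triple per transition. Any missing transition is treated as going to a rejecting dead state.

start=q0; accept=q2,q3; q0-a->q1; q0-b->q1; q1-a->q2; q1-b->q2; q2-a->q3; q2-b->q3; q3-a->q3; q3-b->q3

We only need to distinguish lengths 0, 1, …, 2, and '>2'. Chain q0 → q1 → q2 → q3 on every symbol, with q3 looping. Accepting states: {q2, q3}.
A 4-state machine:
        a   b  
>  q0   q1  q1 
   q1   q2  q2 
 * q2   q3  q3 
 * q3   q3  q3 
(> = start, * = accepting)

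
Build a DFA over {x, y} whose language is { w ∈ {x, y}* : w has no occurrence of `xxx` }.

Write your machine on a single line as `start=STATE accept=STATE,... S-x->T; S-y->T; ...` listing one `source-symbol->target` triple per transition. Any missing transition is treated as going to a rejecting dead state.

start=S0; accept=S0,S1,S2; S0-x->S1; S0-y->S0; S1-x->S2; S1-y->S0; S2-x->S3; S2-y->S0; S3-x->S3; S3-y->S3

This is the complement of 'contains `xxx`'. Use the same substring-matching states — S0 through S3 holding how much of `xxx` has just been matched — but flip the accepting set: everything except the trap S3 accepts.
With 4 states:
        x   y  
>* S0   S1  S0 
 * S1   S2  S0 
 * S2   S3  S0 
   S3   S3  S3 
(> = start, * = accepting)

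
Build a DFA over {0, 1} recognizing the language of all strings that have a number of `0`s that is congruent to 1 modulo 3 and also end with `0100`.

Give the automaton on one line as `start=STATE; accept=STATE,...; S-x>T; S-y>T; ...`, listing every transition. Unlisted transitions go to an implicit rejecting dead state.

Run two small machines in parallel and take their product. The first has 3 states tracking the count of `0`s modulo 3; the second has 5 states tracking how much of the suffix `0100` has currently been matched. A product state is a pair (one from each), accepting exactly when both do. Minimizing collapses redundant product states.
7 states suffice.
        0   1  
>  q0   q1  q0 
   q1   q2  q1 
   q2   q0  q3 
   q3   q4  q5 
   q4   q6  q0 
   q5   q0  q5 
 * q6   q2  q1 
(> = start, * = accepting)

start=q0; accept=q6; q0-0>q1; q0-1>q0; q1-0>q2; q1-1>q1; q2-0>q0; q2-1>q3; q3-0>q4; q3-1>q5; q4-0>q6; q4-1>q0; q5-0>q0; q5-1>q5; q6-0>q2; q6-1>q1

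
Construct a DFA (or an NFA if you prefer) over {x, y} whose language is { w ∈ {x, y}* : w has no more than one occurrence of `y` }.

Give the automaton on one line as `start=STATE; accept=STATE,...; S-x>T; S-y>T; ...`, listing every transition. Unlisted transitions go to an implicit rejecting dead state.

Count `y`s, saturating at 2: state A means no `y` yet, B means one `y` seen, C means more than one. Each `y` increments (capped at C); other symbols loop. Accept from {A, B}.
A 3-state machine:
       x  y 
>* A   A  B 
 * B   B  C 
   C   C  C 
(> = start, * = accepting)

start=A; accept=A,B; A-x>A; A-y>B; B-x>B; B-y>C; C-x>C; C-y>C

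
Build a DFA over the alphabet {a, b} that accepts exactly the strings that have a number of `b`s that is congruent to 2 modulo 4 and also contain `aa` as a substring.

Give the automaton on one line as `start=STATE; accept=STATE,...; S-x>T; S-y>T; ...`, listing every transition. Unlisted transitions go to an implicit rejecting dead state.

start=q0; accept=q9; q0-a>q1; q0-b>q2; q1-a>q3; q1-b>q2; q2-a>q4; q2-b>q5; q3-a>q3; q3-b>q6; q4-a>q6; q4-b>q5; q5-a>q7; q5-b>q8; q6-a>q6; q6-b>q9; q7-a>q9; q7-b>q8; q8-a>q10; q8-b>q0; q9-a>q9; q9-b>q11; q10-a>q11; q10-b>q0; q11-a>q11; q11-b>q3

Build one automaton per condition and run them in lockstep. The first has 4 states tracking the count of `b`s modulo 4; the second has 3 states tracking whether and how much of `aa` has been seen. A product state is a pair (one from each), accepting exactly when both do.
12 states suffice.
          a    b  
>  q0     q1   q2 
   q1     q3   q2 
   q2     q4   q5 
   q3     q3   q6 
   q4     q6   q5 
   q5     q7   q8 
   q6     q6   q9 
   q7     q9   q8 
   q8    q10   q0 
 * q9     q9  q11 
   q10   q11   q0 
   q11   q11   q3 
(> = start, * = accepting)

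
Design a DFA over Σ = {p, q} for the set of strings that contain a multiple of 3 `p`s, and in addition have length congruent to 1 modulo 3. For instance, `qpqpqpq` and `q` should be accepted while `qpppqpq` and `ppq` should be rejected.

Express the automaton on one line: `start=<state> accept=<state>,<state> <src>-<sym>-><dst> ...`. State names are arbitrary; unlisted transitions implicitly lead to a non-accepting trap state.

start=A accept=C A-p->B A-q->C B-p->D B-q->E C-p->E C-q->F D-p->A D-q->G E-p->G E-q->H F-p->H F-q->A G-p->C G-q->I H-p->I H-q->B I-p->F I-q->D

Handle the two conditions separately and then intersect. The first has 3 states tracking the count of `p`s modulo 3; the second has 3 states tracking the input length modulo 3. A product state is a pair (one from each), accepting exactly when both do.
       p  q 
>  A   B  C 
   B   D  E 
 * C   E  F 
   D   A  G 
   E   G  H 
   F   H  A 
   G   C  I 
   H   I  B 
   I   F  D 
(> = start, * = accepting)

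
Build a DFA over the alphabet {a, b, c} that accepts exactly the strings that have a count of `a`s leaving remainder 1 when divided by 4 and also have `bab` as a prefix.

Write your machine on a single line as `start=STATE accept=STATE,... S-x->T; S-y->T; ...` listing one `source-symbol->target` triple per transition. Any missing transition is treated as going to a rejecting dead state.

Build one automaton per condition and run them in lockstep. One (4 states) tracks the count of `a`s modulo 4; the other (5 states) tracks whether the input so far still matches the prefix `bab`. Each combined state is a pair, one component from each; accept when both components accept.
With 11 states:
          a    b    c  
>  s0     s1   s2   s3 
   s1     s4   s1   s1 
   s2     s5   s3   s3 
   s3     s1   s3   s3 
   s4     s6   s4   s4 
   s5     s4   s7   s1 
   s6     s3   s6   s6 
 * s7     s8   s7   s7 
   s8     s9   s8   s8 
   s9    s10   s9   s9 
   s10    s7  s10  s10 
(> = start, * = accepting)

start=s0; accept=s7; s0-a->s1; s0-b->s2; s0-c->s3; s1-a->s4; s1-b->s1; s1-c->s1; s2-a->s5; s2-b->s3; s2-c->s3; s3-a->s1; s3-b->s3; s3-c->s3; s4-a->s6; s4-b->s4; s4-c->s4; s5-a->s4; s5-b->s7; s5-c->s1; s6-a->s3; s6-b->s6; s6-c->s6; s7-a->s8; s7-b->s7; s7-c->s7; s8-a->s9; s8-b->s8; s8-c->s8; s9-a->s10; s9-b->s9; s9-c->s9; s10-a->s7; s10-b->s10; s10-c->s10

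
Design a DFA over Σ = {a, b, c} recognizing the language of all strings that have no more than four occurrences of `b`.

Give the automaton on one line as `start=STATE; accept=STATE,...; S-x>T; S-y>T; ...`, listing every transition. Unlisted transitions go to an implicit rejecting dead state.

start=q0; accept=q0,q1,q2,q3,q4; q0-a>q0; q0-b>q1; q0-c>q0; q1-a>q1; q1-b>q2; q1-c>q1; q2-a>q2; q2-b>q3; q2-c>q2; q3-a>q3; q3-b>q4; q3-c>q3; q4-a>q4; q4-b>q5; q4-c>q4; q5-a>q5; q5-b>q5; q5-c>q5

Only the number of `b`s matters, and only up to 5. Make a chain q0 → q1 → q2 → q3 → q4 → q5 advanced by each `b` (with q5 absorbing); every other symbol self-loops. The accepting set is {q0, q1, q2, q3, q4}.
        a   b   c  
>* q0   q0  q1  q0 
 * q1   q1  q2  q1 
 * q2   q2  q3  q2 
 * q3   q3  q4  q3 
 * q4   q4  q5  q4 
   q5   q5  q5  q5 
(> = start, * = accepting)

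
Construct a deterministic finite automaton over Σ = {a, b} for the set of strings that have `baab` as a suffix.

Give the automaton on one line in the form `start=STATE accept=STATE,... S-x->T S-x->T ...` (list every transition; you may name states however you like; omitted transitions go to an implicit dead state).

start=S0 accept=S4 S0-a->S0 S0-b->S1 S1-a->S2 S1-b->S1 S2-a->S3 S2-b->S1 S3-a->S0 S3-b->S4 S4-a->S2 S4-b->S1

Let each state record the length of the longest suffix of the input read so far that is also a prefix of `baab`. S1 means the last symbol is `b`; S2 means the last 2 symbols are `ba`; S3 means the last 3 symbols are `baa`; S4 means the last 4 symbols are `baab`. Accept only at S4, where the string currently ends in `baab`.
        a   b  
>  S0   S0  S1 
   S1   S2  S1 
   S2   S3  S1 
   S3   S0  S4 
 * S4   S2  S1 
(> = start, * = accepting)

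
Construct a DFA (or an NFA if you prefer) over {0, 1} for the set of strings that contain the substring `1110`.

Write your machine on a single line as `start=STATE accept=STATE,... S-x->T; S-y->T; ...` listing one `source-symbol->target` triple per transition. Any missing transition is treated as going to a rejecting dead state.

States q0..q3 record the length of the longest prefix of `1110` that matches the current input suffix. Reaching q4 means `1110` has been seen, and we stay there forever. Accept from q4.
        0   1  
>  q0   q0  q1 
   q1   q0  q2 
   q2   q0  q3 
   q3   q4  q3 
 * q4   q4  q4 
(> = start, * = accepting)

start=q0; accept=q4; q0-0->q0; q0-1->q1; q1-0->q0; q1-1->q2; q2-0->q0; q2-1->q3; q3-0->q4; q3-1->q3; q4-0->q4; q4-1->q4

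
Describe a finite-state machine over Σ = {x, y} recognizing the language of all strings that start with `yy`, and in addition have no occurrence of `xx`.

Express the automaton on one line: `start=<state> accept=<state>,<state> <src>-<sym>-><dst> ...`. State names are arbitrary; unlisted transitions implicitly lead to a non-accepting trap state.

start=q0 accept=q3,q4 q0-x->q1 q0-y->q2 q1-x->q1 q1-y->q1 q2-x->q1 q2-y->q3 q3-x->q4 q3-y->q3 q4-x->q1 q4-y->q3

Handle the two conditions separately and then intersect. One (4 states) tracks whether the input so far still matches the prefix `yy`; the other (3 states) tracks partial matches of the forbidden pattern `xx`. Each combined state is a pair, one component from each; accept when both components accept. Equivalent product states are then merged.
A 5-state machine:
        x   y  
>  q0   q1  q2 
   q1   q1  q1 
   q2   q1  q3 
 * q3   q4  q3 
 * q4   q1  q3 
(> = start, * = accepting)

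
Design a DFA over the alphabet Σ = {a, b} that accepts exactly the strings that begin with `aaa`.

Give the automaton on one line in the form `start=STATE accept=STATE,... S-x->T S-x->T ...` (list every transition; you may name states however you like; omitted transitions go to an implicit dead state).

start=s0 accept=s3 s0-a->s1 s0-b->s4 s1-a->s2 s1-b->s4 s2-a->s3 s2-b->s4 s3-a->s3 s3-b->s3 s4-a->s4 s4-b->s4

Walk along `aaa` while the input agrees: from s0 take `a` to s1, and so on. Any deviation drops to the rejecting sink s4. Once s3 is reached the prefix is confirmed and every continuation is accepted.
        a   b  
>  s0   s1  s4 
   s1   s2  s4 
   s2   s3  s4 
 * s3   s3  s3 
   s4   s4  s4 
(> = start, * = accepting)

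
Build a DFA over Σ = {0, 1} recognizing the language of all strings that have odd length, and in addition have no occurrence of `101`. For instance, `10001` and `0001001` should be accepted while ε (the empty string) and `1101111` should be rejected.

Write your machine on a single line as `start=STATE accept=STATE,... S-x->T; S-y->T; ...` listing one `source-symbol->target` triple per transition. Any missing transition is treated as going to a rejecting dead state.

start=q0; accept=q1,q2,q5; q0-0->q1; q0-1->q2; q1-0->q0; q1-1->q3; q2-0->q4; q2-1->q3; q3-0->q5; q3-1->q2; q4-0->q1; q4-1->q6; q5-0->q0; q5-1->q6; q6-0->q6; q6-1->q6

Run two small machines in parallel and take their product. The first has 2 states tracking the input length modulo 2; the second has 4 states tracking partial matches of the forbidden pattern `101`. A product state is a pair (one from each), accepting exactly when both do. Equivalent product states are then merged.
7 states suffice.
        0   1  
>  q0   q1  q2 
 * q1   q0  q3 
 * q2   q4  q3 
   q3   q5  q2 
   q4   q1  q6 
 * q5   q0  q6 
   q6   q6  q6 
(> = start, * = accepting)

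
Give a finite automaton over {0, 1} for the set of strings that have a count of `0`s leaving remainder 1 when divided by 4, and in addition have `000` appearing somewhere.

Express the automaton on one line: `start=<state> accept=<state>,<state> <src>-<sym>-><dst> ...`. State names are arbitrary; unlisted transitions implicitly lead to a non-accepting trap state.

Build one automaton per condition and run them in lockstep. The first has 4 states tracking the count of `0`s modulo 4; the second has 4 states tracking whether and how much of `000` has been seen. A product state is a pair (one from each), accepting exactly when both do.
16 states suffice.
          0    1  
>  q0     q1   q0 
   q1     q2   q3 
   q2     q4   q5 
   q3     q6   q3 
   q4     q7   q4 
   q5     q8   q5 
   q6     q9   q5 
   q7    q10   q7 
   q8    q11  q12 
   q9     q7  q12 
 * q10   q13  q10 
   q11   q10   q0 
   q12   q14  q12 
   q13    q4  q13 
   q14   q15   q0 
   q15   q13   q3 
(> = start, * = accepting)

start=q0 accept=q10 q0-0->q1 q0-1->q0 q1-0->q2 q1-1->q3 q2-0->q4 q2-1->q5 q3-0->q6 q3-1->q3 q4-0->q7 q4-1->q4 q5-0->q8 q5-1->q5 q6-0->q9 q6-1->q5 q7-0->q10 q7-1->q7 q8-0->q11 q8-1->q12 q9-0->q7 q9-1->q12 q10-0->q13 q10-1->q10 q11-0->q10 q11-1->q0 q12-0->q14 q12-1->q12 q13-0->q4 q13-1->q13 q14-0->q15 q14-1->q0 q15-0->q13 q15-1->q3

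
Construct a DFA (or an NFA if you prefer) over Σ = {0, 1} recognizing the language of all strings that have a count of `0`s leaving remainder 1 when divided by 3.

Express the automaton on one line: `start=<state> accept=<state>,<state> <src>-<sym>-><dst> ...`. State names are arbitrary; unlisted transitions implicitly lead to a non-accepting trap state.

start=s0 accept=s1 s0-0->s1 s0-1->s0 s1-0->s2 s1-1->s1 s2-0->s0 s2-1->s2

Keep the running count of `0`s modulo 3: each `0` advances along the cycle s0 → s1 → s2 → s0 while other symbols loop. Accept at s1.
A 3-state machine:
        0   1  
>  s0   s1  s0 
 * s1   s2  s1 
   s2   s0  s2 
(> = start, * = accepting)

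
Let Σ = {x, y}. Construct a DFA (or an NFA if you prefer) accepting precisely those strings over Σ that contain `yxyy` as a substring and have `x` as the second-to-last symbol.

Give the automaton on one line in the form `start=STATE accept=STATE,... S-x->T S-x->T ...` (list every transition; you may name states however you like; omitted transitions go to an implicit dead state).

start=S0 accept=S10,S11 S0-x->S1 S0-y->S2 S1-x->S3 S1-y->S4 S2-x->S5 S2-y->S6 S3-x->S3 S3-y->S4 S4-x->S5 S4-y->S6 S5-x->S3 S5-y->S7 S6-x->S5 S6-y->S6 S7-x->S5 S7-y->S8 S8-x->S9 S8-y->S8 S9-x->S10 S9-y->S11 S10-x->S10 S10-y->S11 S11-x->S9 S11-y->S8

Handle the two conditions separately and then intersect. One (5 states) tracks whether and how much of `yxyy` has been seen; the other (7 states) tracks the last 2 symbols read. Each combined state is a pair, one component from each; accept when both components accept.
A 12-state machine:
          x    y  
>  S0     S1   S2 
   S1     S3   S4 
   S2     S5   S6 
   S3     S3   S4 
   S4     S5   S6 
   S5     S3   S7 
   S6     S5   S6 
   S7     S5   S8 
   S8     S9   S8 
   S9    S10  S11 
 * S10   S10  S11 
 * S11    S9   S8 
(> = start, * = accepting)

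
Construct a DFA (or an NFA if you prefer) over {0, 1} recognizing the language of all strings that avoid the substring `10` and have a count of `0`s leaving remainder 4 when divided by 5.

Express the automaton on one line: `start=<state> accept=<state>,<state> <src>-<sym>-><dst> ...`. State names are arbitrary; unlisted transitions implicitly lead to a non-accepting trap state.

start=q0 accept=q5,q6 q0-0->q1 q0-1->q2 q1-0->q3 q1-1->q2 q2-0->q2 q2-1->q2 q3-0->q4 q3-1->q2 q4-0->q5 q4-1->q2 q5-0->q0 q5-1->q6 q6-0->q2 q6-1->q6

Build one automaton per condition and run them in lockstep. The first has 3 states tracking partial matches of the forbidden pattern `10`; the second has 5 states tracking the count of `0`s modulo 5. A product state is a pair (one from each), accepting exactly when both do. Minimizing collapses redundant product states.
7 states suffice.
        0   1  
>  q0   q1  q2 
   q1   q3  q2 
   q2   q2  q2 
   q3   q4  q2 
   q4   q5  q2 
 * q5   q0  q6 
 * q6   q2  q6 
(> = start, * = accepting)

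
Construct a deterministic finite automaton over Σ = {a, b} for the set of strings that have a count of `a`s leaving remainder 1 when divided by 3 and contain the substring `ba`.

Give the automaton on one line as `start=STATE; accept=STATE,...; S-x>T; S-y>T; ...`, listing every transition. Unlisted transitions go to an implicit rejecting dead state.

start=s0; accept=s5; s0-a>s1; s0-b>s2; s1-a>s3; s1-b>s4; s2-a>s5; s2-b>s2; s3-a>s0; s3-b>s6; s4-a>s6; s4-b>s4; s5-a>s6; s5-b>s5; s6-a>s2; s6-b>s6

Build one automaton per condition and run them in lockstep. One (3 states) tracks the count of `a`s modulo 3; the other (3 states) tracks whether and how much of `ba` has been seen. Each combined state is a pair, one component from each; accept when both components accept. Minimizing collapses redundant product states.
With 7 states:
        a   b  
>  s0   s1  s2 
   s1   s3  s4 
   s2   s5  s2 
   s3   s0  s6 
   s4   s6  s4 
 * s5   s6  s5 
   s6   s2  s6 
(> = start, * = accepting)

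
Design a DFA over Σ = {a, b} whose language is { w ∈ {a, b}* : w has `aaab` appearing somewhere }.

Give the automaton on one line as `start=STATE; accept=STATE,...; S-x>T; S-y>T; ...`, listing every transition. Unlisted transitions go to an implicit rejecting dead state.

States S0..S3 record the length of the longest prefix of `aaab` that matches the current input suffix. Reaching S4 means `aaab` has been seen, and we stay there forever. Accept from S4.
With 5 states:
        a   b  
>  S0   S1  S0 
   S1   S2  S0 
   S2   S3  S0 
   S3   S3  S4 
 * S4   S4  S4 
(> = start, * = accepting)

start=S0; accept=S4; S0-a>S1; S0-b>S0; S1-a>S2; S1-b>S0; S2-a>S3; S2-b>S0; S3-a>S3; S3-b>S4; S4-a>S4; S4-b>S4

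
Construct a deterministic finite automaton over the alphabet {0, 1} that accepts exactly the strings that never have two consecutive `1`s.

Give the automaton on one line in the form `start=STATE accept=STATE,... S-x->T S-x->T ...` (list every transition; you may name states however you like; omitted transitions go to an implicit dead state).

start=q0 accept=q0,q1 q0-0->q0 q0-1->q1 q1-0->q0 q1-1->q2 q2-0->q2 q2-1->q2

This is the complement of 'contains `11`'. Use the same substring-matching states — q0 through q2 holding how much of `11` has just been matched — but flip the accepting set: everything except the trap q2 accepts.
3 states suffice.
        0   1  
>* q0   q0  q1 
 * q1   q0  q2 
   q2   q2  q2 
(> = start, * = accepting)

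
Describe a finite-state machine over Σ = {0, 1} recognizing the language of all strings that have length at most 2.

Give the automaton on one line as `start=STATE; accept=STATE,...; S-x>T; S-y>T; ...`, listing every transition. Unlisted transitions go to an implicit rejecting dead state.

Count input length up to 3: every symbol moves from A toward D, which means 'more than 2' and absorbs. Accept from {A, B, C}.
With 4 states:
       0  1 
>* A   B  B 
 * B   C  C 
 * C   D  D 
   D   D  D 
(> = start, * = accepting)

start=A; accept=A,B,C; A-0>B; A-1>B; B-0>C; B-1>C; C-0>D; C-1>D; D-0>D; D-1>D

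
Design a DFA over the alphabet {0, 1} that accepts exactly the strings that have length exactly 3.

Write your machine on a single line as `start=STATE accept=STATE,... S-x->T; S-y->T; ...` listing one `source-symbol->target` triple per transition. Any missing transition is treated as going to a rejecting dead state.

Count input length up to 4: every symbol moves from s0 toward s4, which means 'more than 3' and absorbs. Accept from {s3}.
A 5-state machine:
        0   1  
>  s0   s1  s1 
   s1   s2  s2 
   s2   s3  s3 
 * s3   s4  s4 
   s4   s4  s4 
(> = start, * = accepting)

start=s0; accept=s3; s0-0->s1; s0-1->s1; s1-0->s2; s1-1->s2; s2-0->s3; s2-1->s3; s3-0->s4; s3-1->s4; s4-0->s4; s4-1->s4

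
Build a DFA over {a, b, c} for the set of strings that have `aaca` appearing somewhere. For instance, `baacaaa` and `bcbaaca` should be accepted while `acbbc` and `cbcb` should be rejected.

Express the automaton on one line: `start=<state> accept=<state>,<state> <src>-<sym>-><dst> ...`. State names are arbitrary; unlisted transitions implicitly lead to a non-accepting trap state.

start=q0 accept=q4 q0-a->q1 q0-b->q0 q0-c->q0 q1-a->q2 q1-b->q0 q1-c->q0 q2-a->q2 q2-b->q0 q2-c->q3 q3-a->q4 q3-b->q0 q3-c->q0 q4-a->q4 q4-b->q4 q4-c->q4

Track how much of `aaca` has been matched so far: state q0 is no progress, q4 is the absorbing accept state reached once `aaca` has occurred. Intermediate states record partial matches; on a mismatch, fall back to the longest reusable overlap.
        a   b   c  
>  q0   q1  q0  q0 
   q1   q2  q0  q0 
   q2   q2  q0  q3 
   q3   q4  q0  q0 
 * q4   q4  q4  q4 
(> = start, * = accepting)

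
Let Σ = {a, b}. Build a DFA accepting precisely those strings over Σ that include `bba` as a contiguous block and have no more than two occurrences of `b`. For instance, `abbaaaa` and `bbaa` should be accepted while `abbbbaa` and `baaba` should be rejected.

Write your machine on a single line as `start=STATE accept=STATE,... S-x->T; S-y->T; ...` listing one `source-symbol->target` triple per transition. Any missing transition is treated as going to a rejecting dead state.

start=S0; accept=S5; S0-a->S0; S0-b->S1; S1-a->S2; S1-b->S3; S2-a->S2; S2-b->S4; S3-a->S5; S3-b->S6; S4-a->S7; S4-b->S6; S5-a->S5; S5-b->S8; S6-a->S8; S6-b->S6; S7-a->S7; S7-b->S9; S8-a->S8; S8-b->S8; S9-a->S10; S9-b->S6; S10-a->S10; S10-b->S9

Handle the two conditions separately and then intersect. One (4 states) tracks whether and how much of `bba` has been seen; the other (4 states) tracks the count of `b`s, saturating at 3. Each combined state is a pair, one component from each; accept when both components accept.
With 11 states:
          a    b  
>  S0     S0   S1 
   S1     S2   S3 
   S2     S2   S4 
   S3     S5   S6 
   S4     S7   S6 
 * S5     S5   S8 
   S6     S8   S6 
   S7     S7   S9 
   S8     S8   S8 
   S9    S10   S6 
   S10   S10   S9 
(> = start, * = accepting)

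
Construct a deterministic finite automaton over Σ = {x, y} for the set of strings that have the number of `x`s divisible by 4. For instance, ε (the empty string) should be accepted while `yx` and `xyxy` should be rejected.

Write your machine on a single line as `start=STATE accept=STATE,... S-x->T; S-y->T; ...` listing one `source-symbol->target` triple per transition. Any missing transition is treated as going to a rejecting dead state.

Keep the running count of `x`s modulo 4: each `x` advances along the cycle S0 → S1 → S2 → S3 → S0 while other symbols loop. Accept at S0.
4 states suffice.
        x   y  
>* S0   S1  S0 
   S1   S2  S1 
   S2   S3  S2 
   S3   S0  S3 
(> = start, * = accepting)

start=S0; accept=S0; S0-x->S1; S0-y->S0; S1-x->S2; S1-y->S1; S2-x->S3; S2-y->S2; S3-x->S0; S3-y->S3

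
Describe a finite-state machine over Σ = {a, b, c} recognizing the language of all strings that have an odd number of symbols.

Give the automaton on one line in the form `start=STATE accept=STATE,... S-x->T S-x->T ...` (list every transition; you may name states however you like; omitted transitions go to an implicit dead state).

Count input length modulo 2: every symbol advances one step around the cycle S0 → S1 → S0. Accept at S1.
2 states suffice.
        a   b   c  
>  S0   S1  S1  S1 
 * S1   S0  S0  S0 
(> = start, * = accepting)

start=S0 accept=S1 S0-a->S1 S0-b->S1 S0-c->S1 S1-a->S0 S1-b->S0 S1-c->S0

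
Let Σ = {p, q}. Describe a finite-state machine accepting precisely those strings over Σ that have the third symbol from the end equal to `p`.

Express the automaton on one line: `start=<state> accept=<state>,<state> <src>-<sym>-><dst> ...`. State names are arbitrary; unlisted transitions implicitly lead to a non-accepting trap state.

A DFA must remember the last 3 symbols (since which symbol is third-to-last isn't known until the input ends). Use one state per possible window of the last ≤3 symbols; accept from those whose window starts with `p`.
15 states suffice.
          p    q  
>  S0     S1   S2 
   S1     S3   S4 
   S2     S5   S6 
   S3     S7   S8 
   S4     S9  S10 
   S5    S11  S12 
   S6    S13  S14 
 * S7     S7   S8 
 * S8     S9  S10 
 * S9    S11  S12 
 * S10   S13  S14 
   S11    S7   S8 
   S12    S9  S10 
   S13   S11  S12 
   S14   S13  S14 
(> = start, * = accepting)

start=S0 accept=S7,S8,S9,S10 S0-p->S1 S0-q->S2 S1-p->S3 S1-q->S4 S2-p->S5 S2-q->S6 S3-p->S7 S3-q->S8 S4-p->S9 S4-q->S10 S5-p->S11 S5-q->S12 S6-p->S13 S6-q->S14 S7-p->S7 S7-q->S8 S8-p->S9 S8-q->S10 S9-p->S11 S9-q->S12 S10-p->S13 S10-q->S14 S11-p->S7 S11-q->S8 S12-p->S9 S12-q->S10 S13-p->S11 S13-q->S12 S14-p->S13 S14-q->S14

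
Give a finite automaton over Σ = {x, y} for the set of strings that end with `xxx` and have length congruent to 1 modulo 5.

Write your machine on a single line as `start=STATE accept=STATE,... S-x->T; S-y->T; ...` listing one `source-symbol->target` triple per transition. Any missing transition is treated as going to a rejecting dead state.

Handle the two conditions separately and then intersect. The first has 4 states tracking how much of the suffix `xxx` has currently been matched; the second has 5 states tracking the input length modulo 5. A product state is a pair (one from each), accepting exactly when both do.
          x    y  
>  s0     s1   s2 
   s1     s3   s4 
   s2     s5   s4 
   s3     s6   s7 
   s4     s8   s7 
   s5     s9   s7 
   s6    s10  s11 
   s7    s12  s11 
   s8    s13  s11 
   s9    s10  s11 
   s10   s14   s0 
   s11   s15   s0 
   s12   s16   s0 
   s13   s14   s0 
   s14   s17   s2 
   s15   s18   s2 
   s16   s17   s2 
 * s17   s19   s4 
   s18   s19   s4 
   s19    s6   s7 
(> = start, * = accepting)

start=s0; accept=s17; s0-x->s1; s0-y->s2; s1-x->s3; s1-y->s4; s2-x->s5; s2-y->s4; s3-x->s6; s3-y->s7; s4-x->s8; s4-y->s7; s5-x->s9; s5-y->s7; s6-x->s10; s6-y->s11; s7-x->s12; s7-y->s11; s8-x->s13; s8-y->s11; s9-x->s10; s9-y->s11; s10-x->s14; s10-y->s0; s11-x->s15; s11-y->s0; s12-x->s16; s12-y->s0; s13-x->s14; s13-y->s0; s14-x->s17; s14-y->s2; s15-x->s18; s15-y->s2; s16-x->s17; s16-y->s2; s17-x->s19; s17-y->s4; s18-x->s19; s18-y->s4; s19-x->s6; s19-y->s7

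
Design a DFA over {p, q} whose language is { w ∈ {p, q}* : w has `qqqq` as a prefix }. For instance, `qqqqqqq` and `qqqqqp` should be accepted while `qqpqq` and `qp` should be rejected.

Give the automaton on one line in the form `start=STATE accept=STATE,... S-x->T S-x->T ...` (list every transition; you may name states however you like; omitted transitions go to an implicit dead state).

start=A accept=E A-p->F A-q->B B-p->F B-q->C C-p->F C-q->D D-p->F D-q->E E-p->E E-q->E F-p->F F-q->F

Walk along `qqqq` while the input agrees: from A take `q` to B, and so on. Any deviation drops to the rejecting sink F. Once E is reached the prefix is confirmed and every continuation is accepted.
With 6 states:
       p  q 
>  A   F  B 
   B   F  C 
   C   F  D 
   D   F  E 
 * E   E  E 
   F   F  F 
(> = start, * = accepting)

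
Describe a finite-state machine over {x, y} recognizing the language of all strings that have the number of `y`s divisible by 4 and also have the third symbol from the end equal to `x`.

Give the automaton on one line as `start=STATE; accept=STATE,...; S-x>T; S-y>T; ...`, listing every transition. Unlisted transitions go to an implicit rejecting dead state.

start=q0; accept=q5,q10,q13,q14; q0-x>q1; q0-y>q2; q1-x>q3; q1-y>q2; q2-x>q2; q2-y>q4; q3-x>q5; q3-y>q2; q4-x>q6; q4-y>q7; q5-x>q5; q5-y>q2; q6-x>q6; q6-y>q8; q7-x>q9; q7-y>q0; q8-x>q9; q8-y>q10; q9-x>q11; q9-y>q12; q10-x>q1; q10-y>q2; q11-x>q11; q11-y>q13; q12-x>q14; q12-y>q2; q13-x>q14; q13-y>q2; q14-x>q3; q14-y>q2

Handle the two conditions separately and then intersect. The first has 4 states tracking the count of `y`s modulo 4; the second has 15 states tracking the last 3 symbols read. A product state is a pair (one from each), accepting exactly when both do. Equivalent product states are then merged.
15 states suffice.
          x    y  
>  q0     q1   q2 
   q1     q3   q2 
   q2     q2   q4 
   q3     q5   q2 
   q4     q6   q7 
 * q5     q5   q2 
   q6     q6   q8 
   q7     q9   q0 
   q8     q9  q10 
   q9    q11  q12 
 * q10    q1   q2 
   q11   q11  q13 
   q12   q14   q2 
 * q13   q14   q2 
 * q14    q3   q2 
(> = start, * = accepting)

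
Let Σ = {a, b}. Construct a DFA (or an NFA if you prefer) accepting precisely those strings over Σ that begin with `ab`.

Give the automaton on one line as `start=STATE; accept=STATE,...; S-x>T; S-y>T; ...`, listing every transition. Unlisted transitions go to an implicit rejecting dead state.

Check the first 2 symbols one by one: q0 through q1 record how many have matched `ab` so far; any wrong symbol goes to the dead state q3. After all 2 match we enter the accepting sink q2.
A 4-state machine:
        a   b  
>  q0   q1  q3 
   q1   q3  q2 
 * q2   q2  q2 
   q3   q3  q3 
(> = start, * = accepting)

start=q0; accept=q2; q0-a>q1; q0-b>q3; q1-a>q3; q1-b>q2; q2-a>q2; q2-b>q2; q3-a>q3; q3-b>q3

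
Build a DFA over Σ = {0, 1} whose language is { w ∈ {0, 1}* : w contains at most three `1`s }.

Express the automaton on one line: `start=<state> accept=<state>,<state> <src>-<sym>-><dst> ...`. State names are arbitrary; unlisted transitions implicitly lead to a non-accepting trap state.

start=S0 accept=S0,S1,S2,S3 S0-0->S0 S0-1->S1 S1-0->S1 S1-1->S2 S2-0->S2 S2-1->S3 S3-0->S3 S3-1->S4 S4-0->S4 S4-1->S4

Only the number of `1`s matters, and only up to 4. Make a chain S0 → S1 → S2 → S3 → S4 advanced by each `1` (with S4 absorbing); every other symbol self-loops. The accepting set is {S0, S1, S2, S3}.
        0   1  
>* S0   S0  S1 
 * S1   S1  S2 
 * S2   S2  S3 
 * S3   S3  S4 
   S4   S4  S4 
(> = start, * = accepting)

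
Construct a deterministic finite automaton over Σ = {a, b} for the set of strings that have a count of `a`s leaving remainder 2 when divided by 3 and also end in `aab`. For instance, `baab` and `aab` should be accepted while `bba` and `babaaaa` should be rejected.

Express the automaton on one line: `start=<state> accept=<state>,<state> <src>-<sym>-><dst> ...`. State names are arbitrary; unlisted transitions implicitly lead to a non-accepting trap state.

start=q0 accept=q4 q0-a->q1 q0-b->q0 q1-a->q2 q1-b->q3 q2-a->q0 q2-b->q4 q3-a->q5 q3-b->q3 q4-a->q0 q4-b->q5 q5-a->q0 q5-b->q5

Build one automaton per condition and run them in lockstep. One (3 states) tracks the count of `a`s modulo 3; the other (4 states) tracks how much of the suffix `aab` has currently been matched. Each combined state is a pair, one component from each; accept when both components accept. After merging equivalent states the machine shrinks.
6 states suffice.
        a   b  
>  q0   q1  q0 
   q1   q2  q3 
   q2   q0  q4 
   q3   q5  q3 
 * q4   q0  q5 
   q5   q0  q5 
(> = start, * = accepting)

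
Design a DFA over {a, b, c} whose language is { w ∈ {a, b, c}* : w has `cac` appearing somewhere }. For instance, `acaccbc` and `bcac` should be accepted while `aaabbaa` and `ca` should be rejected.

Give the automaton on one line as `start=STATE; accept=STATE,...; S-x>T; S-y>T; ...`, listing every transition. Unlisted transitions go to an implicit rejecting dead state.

start=q0; accept=q3; q0-a>q0; q0-b>q0; q0-c>q1; q1-a>q2; q1-b>q0; q1-c>q1; q2-a>q0; q2-b>q0; q2-c>q3; q3-a>q3; q3-b>q3; q3-c>q3

Track how much of `cac` has been matched so far: state q0 is no progress, q3 is the absorbing accept state reached once `cac` has occurred. Intermediate states record partial matches; on a mismatch, fall back to the longest reusable overlap.
        a   b   c  
>  q0   q0  q0  q1 
   q1   q2  q0  q1 
   q2   q0  q0  q3 
 * q3   q3  q3  q3 
(> = start, * = accepting)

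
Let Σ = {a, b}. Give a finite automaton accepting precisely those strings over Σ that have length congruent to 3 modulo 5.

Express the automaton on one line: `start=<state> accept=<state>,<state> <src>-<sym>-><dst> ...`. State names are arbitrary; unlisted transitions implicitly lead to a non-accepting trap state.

Only the length mod 5 matters, so use a 5-cycle: from any state, every input symbol moves to the next state, wrapping s4 back to s0. Mark s3 accepting.
A 5-state machine:
        a   b  
>  s0   s1  s1 
   s1   s2  s2 
   s2   s3  s3 
 * s3   s4  s4 
   s4   s0  s0 
(> = start, * = accepting)

start=s0 accept=s3 s0-a->s1 s0-b->s1 s1-a->s2 s1-b->s2 s2-a->s3 s2-b->s3 s3-a->s4 s3-b->s4 s4-a->s0 s4-b->s0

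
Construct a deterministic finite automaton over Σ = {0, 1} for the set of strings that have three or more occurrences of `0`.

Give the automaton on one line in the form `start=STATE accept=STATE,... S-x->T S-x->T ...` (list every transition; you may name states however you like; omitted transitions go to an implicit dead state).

start=A accept=D,E A-0->B A-1->A B-0->C B-1->B C-0->D C-1->C D-0->E D-1->D E-0->E E-1->E

Only the number of `0`s matters, and only up to 4. Make a chain A → B → C → D → E advanced by each `0` (with E absorbing); every other symbol self-loops. The accepting set is {D, E}.
       0  1 
>  A   B  A 
   B   C  B 
   C   D  C 
 * D   E  D 
 * E   E  E 
(> = start, * = accepting)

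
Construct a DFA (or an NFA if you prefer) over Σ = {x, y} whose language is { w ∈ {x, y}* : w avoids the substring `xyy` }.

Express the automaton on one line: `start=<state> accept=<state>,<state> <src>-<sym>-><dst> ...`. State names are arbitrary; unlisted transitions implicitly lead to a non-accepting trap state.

start=s0 accept=s0,s1,s2 s0-x->s1 s0-y->s0 s1-x->s1 s1-y->s2 s2-x->s1 s2-y->s3 s3-x->s3 s3-y->s3

Track partial matches of the forbidden pattern `xyy`. State s3 is a dead state reached once `xyy` has occurred; every other state accepts. s0 means no part of `xyy` is currently matched.
With 4 states:
        x   y  
>* s0   s1  s0 
 * s1   s1  s2 
 * s2   s1  s3 
   s3   s3  s3 
(> = start, * = accepting)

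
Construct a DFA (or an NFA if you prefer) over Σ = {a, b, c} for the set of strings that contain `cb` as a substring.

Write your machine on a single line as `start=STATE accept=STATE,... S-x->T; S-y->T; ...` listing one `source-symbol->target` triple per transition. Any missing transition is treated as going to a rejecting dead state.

start=s0; accept=s2; s0-a->s0; s0-b->s0; s0-c->s1; s1-a->s0; s1-b->s2; s1-c->s1; s2-a->s2; s2-b->s2; s2-c->s2

States s0..s1 record the length of the longest prefix of `cb` that matches the current input suffix. Reaching s2 means `cb` has been seen, and we stay there forever. Accept from s2.
A 3-state machine:
        a   b   c  
>  s0   s0  s0  s1 
   s1   s0  s2  s1 
 * s2   s2  s2  s2 
(> = start, * = accepting)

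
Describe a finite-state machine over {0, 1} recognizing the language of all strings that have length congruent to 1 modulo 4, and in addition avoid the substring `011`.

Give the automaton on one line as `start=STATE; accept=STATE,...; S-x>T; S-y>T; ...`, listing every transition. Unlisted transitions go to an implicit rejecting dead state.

Handle the two conditions separately and then intersect. One (4 states) tracks the input length modulo 4; the other (4 states) tracks partial matches of the forbidden pattern `011`. Each combined state is a pair, one component from each; accept when both components accept. Equivalent product states are then merged.
A 13-state machine:
          0    1  
>  q0     q1   q2 
 * q1     q3   q4 
 * q2     q3   q5 
   q3     q6   q7 
   q4     q6   q8 
   q5     q6   q9 
   q6    q10  q11 
   q7    q10   q8 
   q8     q8   q8 
   q9    q10   q0 
   q10    q1  q12 
   q11    q1   q8 
 * q12    q3   q8 
(> = start, * = accepting)

start=q0; accept=q1,q2,q12; q0-0>q1; q0-1>q2; q1-0>q3; q1-1>q4; q2-0>q3; q2-1>q5; q3-0>q6; q3-1>q7; q4-0>q6; q4-1>q8; q5-0>q6; q5-1>q9; q6-0>q10; q6-1>q11; q7-0>q10; q7-1>q8; q8-0>q8; q8-1>q8; q9-0>q10; q9-1>q0; q10-0>q1; q10-1>q12; q11-0>q1; q11-1>q8; q12-0>q3; q12-1>q8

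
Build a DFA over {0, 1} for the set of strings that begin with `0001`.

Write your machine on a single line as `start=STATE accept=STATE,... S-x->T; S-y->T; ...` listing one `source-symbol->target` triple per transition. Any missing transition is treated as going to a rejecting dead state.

Walk along `0001` while the input agrees: from A take `0` to B, and so on. Any deviation drops to the rejecting sink F. Once E is reached the prefix is confirmed and every continuation is accepted.
       0  1 
>  A   B  F 
   B   C  F 
   C   D  F 
   D   F  E 
 * E   E  E 
   F   F  F 
(> = start, * = accepting)

start=A; accept=E; A-0->B; A-1->F; B-0->C; B-1->F; C-0->D; C-1->F; D-0->F; D-1->E; E-0->E; E-1->E; F-0->F; F-1->F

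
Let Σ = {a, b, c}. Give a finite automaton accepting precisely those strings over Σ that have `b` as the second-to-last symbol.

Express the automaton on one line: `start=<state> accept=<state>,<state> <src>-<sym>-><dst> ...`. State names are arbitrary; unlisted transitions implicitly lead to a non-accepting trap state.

Because acceptance depends on a position counted from the end, the machine has to buffer the most recent 2 symbols. Make each state the string of the last up-to-2 symbols read; on input `x` shift the window left and append `x`. Accept when the buffered window has length 2 and begins with `b`.
          a    b    c  
>  q0     q1   q2   q3 
   q1     q4   q5   q6 
   q2     q7   q8   q9 
   q3    q10  q11  q12 
   q4     q4   q5   q6 
   q5     q7   q8   q9 
   q6    q10  q11  q12 
 * q7     q4   q5   q6 
 * q8     q7   q8   q9 
 * q9    q10  q11  q12 
   q10    q4   q5   q6 
   q11    q7   q8   q9 
   q12   q10  q11  q12 
(> = start, * = accepting)

start=q0 accept=q7,q8,q9 q0-a->q1 q0-b->q2 q0-c->q3 q1-a->q4 q1-b->q5 q1-c->q6 q2-a->q7 q2-b->q8 q2-c->q9 q3-a->q10 q3-b->q11 q3-c->q12 q4-a->q4 q4-b->q5 q4-c->q6 q5-a->q7 q5-b->q8 q5-c->q9 q6-a->q10 q6-b->q11 q6-c->q12 q7-a->q4 q7-b->q5 q7-c->q6 q8-a->q7 q8-b->q8 q8-c->q9 q9-a->q10 q9-b->q11 q9-c->q12 q10-a->q4 q10-b->q5 q10-c->q6 q11-a->q7 q11-b->q8 q11-c->q9 q12-a->q10 q12-b->q11 q12-c->q12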